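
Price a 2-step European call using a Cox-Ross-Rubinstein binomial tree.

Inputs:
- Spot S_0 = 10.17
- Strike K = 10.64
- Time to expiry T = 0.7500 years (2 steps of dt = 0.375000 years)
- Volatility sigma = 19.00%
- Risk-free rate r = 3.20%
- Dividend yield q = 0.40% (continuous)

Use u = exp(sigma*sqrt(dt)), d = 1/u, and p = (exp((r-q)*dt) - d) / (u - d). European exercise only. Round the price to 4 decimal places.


Answer: Price = V(0,0) = 0.5709

Derivation:
dt = T/N = 0.375000
u = exp(sigma*sqrt(dt)) = 1.123390; d = 1/u = 0.890163
p = (exp((r-q)*dt) - d) / (u - d) = 0.516203
Discount per step: exp(-r*dt) = 0.988072
Stock lattice S(k, i) with i counting down-moves:
  k=0: S(0,0) = 10.1700
  k=1: S(1,0) = 11.4249; S(1,1) = 9.0530
  k=2: S(2,0) = 12.8346; S(2,1) = 10.1700; S(2,2) = 8.0586
Terminal payoffs V(N, i) = max(S_T - K, 0):
  V(2,0) = 2.194588; V(2,1) = 0.000000; V(2,2) = 0.000000
Backward induction: V(k, i) = exp(-r*dt) * [p * V(k+1, i) + (1-p) * V(k+1, i+1)].
  V(1,0) = exp(-r*dt) * [p*2.194588 + (1-p)*0.000000] = 1.119340
  V(1,1) = exp(-r*dt) * [p*0.000000 + (1-p)*0.000000] = 0.000000
  V(0,0) = exp(-r*dt) * [p*1.119340 + (1-p)*0.000000] = 0.570914


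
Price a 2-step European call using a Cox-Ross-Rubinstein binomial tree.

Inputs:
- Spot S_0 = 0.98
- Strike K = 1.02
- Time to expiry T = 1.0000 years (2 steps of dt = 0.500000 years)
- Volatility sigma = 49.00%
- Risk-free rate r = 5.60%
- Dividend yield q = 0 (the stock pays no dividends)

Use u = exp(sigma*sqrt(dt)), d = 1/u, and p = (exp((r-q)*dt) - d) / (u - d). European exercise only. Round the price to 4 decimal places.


Answer: Price = V(0,0) = 0.1835

Derivation:
dt = T/N = 0.500000
u = exp(sigma*sqrt(dt)) = 1.414084; d = 1/u = 0.707171
p = (exp((r-q)*dt) - d) / (u - d) = 0.454404
Discount per step: exp(-r*dt) = 0.972388
Stock lattice S(k, i) with i counting down-moves:
  k=0: S(0,0) = 0.9800
  k=1: S(1,0) = 1.3858; S(1,1) = 0.6930
  k=2: S(2,0) = 1.9596; S(2,1) = 0.9800; S(2,2) = 0.4901
Terminal payoffs V(N, i) = max(S_T - K, 0):
  V(2,0) = 0.939642; V(2,1) = 0.000000; V(2,2) = 0.000000
Backward induction: V(k, i) = exp(-r*dt) * [p * V(k+1, i) + (1-p) * V(k+1, i+1)].
  V(1,0) = exp(-r*dt) * [p*0.939642 + (1-p)*0.000000] = 0.415188
  V(1,1) = exp(-r*dt) * [p*0.000000 + (1-p)*0.000000] = 0.000000
  V(0,0) = exp(-r*dt) * [p*0.415188 + (1-p)*0.000000] = 0.183454


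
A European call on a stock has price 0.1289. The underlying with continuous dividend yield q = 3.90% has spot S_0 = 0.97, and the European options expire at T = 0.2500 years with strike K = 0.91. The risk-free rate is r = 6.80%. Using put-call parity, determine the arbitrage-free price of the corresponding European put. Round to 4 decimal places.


Answer: Put price = 0.0630

Derivation:
Put-call parity: C - P = S_0 * exp(-qT) - K * exp(-rT).
S_0 * exp(-qT) = 0.9700 * 0.99029738 = 0.96058846
K * exp(-rT) = 0.9100 * 0.98314368 = 0.89466075
P = C - S*exp(-qT) + K*exp(-rT)
P = 0.1289 - 0.96058846 + 0.89466075 = 0.0630


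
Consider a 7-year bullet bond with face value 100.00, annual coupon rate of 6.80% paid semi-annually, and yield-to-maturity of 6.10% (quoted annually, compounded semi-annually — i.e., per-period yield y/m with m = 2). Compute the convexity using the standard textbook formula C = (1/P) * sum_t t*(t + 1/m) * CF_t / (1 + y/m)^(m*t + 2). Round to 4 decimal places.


Answer: Convexity = 37.5010

Derivation:
Coupon per period c = face * coupon_rate / m = 3.400000
Periods per year m = 2; per-period yield y/m = 0.030500
Number of cashflows N = 14
Cashflows (t years, CF_t, discount factor 1/(1+y/m)^(m*t), PV):
  t = 0.5000: CF_t = 3.400000, DF = 0.970403, PV = 3.299369
  t = 1.0000: CF_t = 3.400000, DF = 0.941681, PV = 3.201717
  t = 1.5000: CF_t = 3.400000, DF = 0.913810, PV = 3.106955
  t = 2.0000: CF_t = 3.400000, DF = 0.886764, PV = 3.014997
  t = 2.5000: CF_t = 3.400000, DF = 0.860518, PV = 2.925762
  t = 3.0000: CF_t = 3.400000, DF = 0.835049, PV = 2.839167
  t = 3.5000: CF_t = 3.400000, DF = 0.810334, PV = 2.755135
  t = 4.0000: CF_t = 3.400000, DF = 0.786350, PV = 2.673591
  t = 4.5000: CF_t = 3.400000, DF = 0.763076, PV = 2.594460
  t = 5.0000: CF_t = 3.400000, DF = 0.740491, PV = 2.517671
  t = 5.5000: CF_t = 3.400000, DF = 0.718575, PV = 2.443155
  t = 6.0000: CF_t = 3.400000, DF = 0.697307, PV = 2.370844
  t = 6.5000: CF_t = 3.400000, DF = 0.676669, PV = 2.300673
  t = 7.0000: CF_t = 103.400000, DF = 0.656641, PV = 67.896689
Price P = sum_t PV_t = 103.940184
Convexity numerator sum_t t*(t + 1/m) * CF_t / (1+y/m)^(m*t + 2):
  t = 0.5000: term = 1.553477
  t = 1.0000: term = 4.522496
  t = 1.5000: term = 8.777285
  t = 2.0000: term = 14.195835
  t = 2.5000: term = 20.663515
  t = 3.0000: term = 28.072704
  t = 3.5000: term = 36.322438
  t = 4.0000: term = 45.318076
  t = 4.5000: term = 54.970980
  t = 5.0000: term = 65.198208
  t = 5.5000: term = 75.922222
  t = 6.0000: term = 87.070608
  t = 6.5000: term = 98.575814
  t = 7.0000: term = 3356.695175
Convexity = (1/P) * sum = 3897.858833 / 103.940184 = 37.500981


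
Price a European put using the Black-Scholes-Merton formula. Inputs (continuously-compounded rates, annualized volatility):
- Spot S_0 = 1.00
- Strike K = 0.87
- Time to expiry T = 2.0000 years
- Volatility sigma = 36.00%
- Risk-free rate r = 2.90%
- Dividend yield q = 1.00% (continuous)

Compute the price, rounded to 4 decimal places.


d1 = (ln(S/K) + (r - q + 0.5*sigma^2) * T) / (sigma * sqrt(T)) = 0.60273402
d2 = d1 - sigma * sqrt(T) = 0.09361714
exp(-rT) = 0.94364995; exp(-qT) = 0.98019867
P = K * exp(-rT) * N(-d2) - S_0 * exp(-qT) * N(-d1)
N(-d1) = 0.27334282; N(-d2) = 0.46270665
P = 0.8700 * 0.94364995 * 0.46270665 - 1.0000 * 0.98019867 * 0.27334282 = 0.1119

Answer: Price = 0.1119


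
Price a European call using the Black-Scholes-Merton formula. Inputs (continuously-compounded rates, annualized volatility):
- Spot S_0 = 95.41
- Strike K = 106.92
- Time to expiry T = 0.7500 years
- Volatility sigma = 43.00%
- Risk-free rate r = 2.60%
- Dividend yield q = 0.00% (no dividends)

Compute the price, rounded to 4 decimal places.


Answer: Price = 10.5346

Derivation:
d1 = (ln(S/K) + (r - q + 0.5*sigma^2) * T) / (sigma * sqrt(T)) = -0.06729486
d2 = d1 - sigma * sqrt(T) = -0.43968579
exp(-rT) = 0.98068890; exp(-qT) = 1.00000000
C = S_0 * exp(-qT) * N(d1) - K * exp(-rT) * N(d2)
N(d1) = 0.47317348; N(d2) = 0.33008235
C = 95.4100 * 1.00000000 * 0.47317348 - 106.9200 * 0.98068890 * 0.33008235 = 10.5346


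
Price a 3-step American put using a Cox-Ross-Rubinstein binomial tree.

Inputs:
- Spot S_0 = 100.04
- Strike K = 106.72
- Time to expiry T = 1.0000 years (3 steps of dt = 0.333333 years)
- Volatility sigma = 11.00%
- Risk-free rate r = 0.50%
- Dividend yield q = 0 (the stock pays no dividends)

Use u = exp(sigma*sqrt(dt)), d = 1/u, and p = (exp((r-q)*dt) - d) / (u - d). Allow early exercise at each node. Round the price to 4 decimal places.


dt = T/N = 0.333333
u = exp(sigma*sqrt(dt)) = 1.065569; d = 1/u = 0.938466
p = (exp((r-q)*dt) - d) / (u - d) = 0.497252
Discount per step: exp(-r*dt) = 0.998335
Stock lattice S(k, i) with i counting down-moves:
  k=0: S(0,0) = 100.0400
  k=1: S(1,0) = 106.5995; S(1,1) = 93.8842
  k=2: S(2,0) = 113.5891; S(2,1) = 100.0400; S(2,2) = 88.1071
  k=3: S(3,0) = 121.0369; S(3,1) = 106.5995; S(3,2) = 93.8842; S(3,3) = 82.6855
Terminal payoffs V(N, i) = max(K - S_T, 0):
  V(3,0) = 0.000000; V(3,1) = 0.120520; V(3,2) = 12.835850; V(3,3) = 24.034478
Backward induction: V(k, i) = exp(-r*dt) * [p * V(k+1, i) + (1-p) * V(k+1, i+1)]; then take max(V_cont, immediate exercise) for American.
  V(2,0) = exp(-r*dt) * [p*0.000000 + (1-p)*0.120520] = 0.060490; exercise = 0.000000; V(2,0) = max -> 0.060490
  V(2,1) = exp(-r*dt) * [p*0.120520 + (1-p)*12.835850] = 6.502281; exercise = 6.680000; V(2,1) = max -> 6.680000
  V(2,2) = exp(-r*dt) * [p*12.835850 + (1-p)*24.034478] = 18.435188; exercise = 18.612906; V(2,2) = max -> 18.612906
  V(1,0) = exp(-r*dt) * [p*0.060490 + (1-p)*6.680000] = 3.382793; exercise = 0.120520; V(1,0) = max -> 3.382793
  V(1,1) = exp(-r*dt) * [p*6.680000 + (1-p)*18.612906] = 12.658131; exercise = 12.835850; V(1,1) = max -> 12.835850
  V(0,0) = exp(-r*dt) * [p*3.382793 + (1-p)*12.835850] = 8.121752; exercise = 6.680000; V(0,0) = max -> 8.121752

Answer: Price = V(0,0) = 8.1218


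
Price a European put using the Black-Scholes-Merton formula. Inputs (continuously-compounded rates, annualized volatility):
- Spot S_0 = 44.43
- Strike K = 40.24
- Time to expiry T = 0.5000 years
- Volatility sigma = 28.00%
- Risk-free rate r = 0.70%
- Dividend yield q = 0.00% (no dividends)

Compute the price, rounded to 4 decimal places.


Answer: Price = 1.6031

Derivation:
d1 = (ln(S/K) + (r - q + 0.5*sigma^2) * T) / (sigma * sqrt(T)) = 0.61696779
d2 = d1 - sigma * sqrt(T) = 0.41897790
exp(-rT) = 0.99650612; exp(-qT) = 1.00000000
P = K * exp(-rT) * N(-d2) - S_0 * exp(-qT) * N(-d1)
N(-d1) = 0.26862798; N(-d2) = 0.33761614
P = 40.2400 * 0.99650612 * 0.33761614 - 44.4300 * 1.00000000 * 0.26862798 = 1.6031


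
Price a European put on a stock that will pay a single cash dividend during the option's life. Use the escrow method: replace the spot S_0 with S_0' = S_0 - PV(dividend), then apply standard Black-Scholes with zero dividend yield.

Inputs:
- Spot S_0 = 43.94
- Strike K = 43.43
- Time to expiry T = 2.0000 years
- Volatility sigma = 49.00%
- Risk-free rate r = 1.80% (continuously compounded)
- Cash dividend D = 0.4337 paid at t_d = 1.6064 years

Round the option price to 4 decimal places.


PV(D) = D * exp(-r * t_d) = 0.4337 * 0.97149884 = 0.42133905
S_0' = S_0 - PV(D) = 43.9400 - 0.42133905 = 43.51866095
d1 = (ln(S_0'/K) + (r + sigma^2/2)*T) / (sigma*sqrt(T)) = 0.40137601
d2 = d1 - sigma*sqrt(T) = -0.29158863
exp(-rT) = 0.96464029
N(-d1) = 0.34407165; N(-d2) = 0.61469942
P = K * exp(-rT) * N(-d2) - S_0' * N(-d1) = 43.4300 * 0.96464029 * 0.61469942 - 43.51866095 * 0.34407165 = 10.7789

Answer: Price = 10.7789


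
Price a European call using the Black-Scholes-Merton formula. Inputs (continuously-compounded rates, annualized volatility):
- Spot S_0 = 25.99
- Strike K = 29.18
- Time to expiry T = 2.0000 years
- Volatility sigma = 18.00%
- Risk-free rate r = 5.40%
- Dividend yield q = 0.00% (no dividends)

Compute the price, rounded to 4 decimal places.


d1 = (ln(S/K) + (r - q + 0.5*sigma^2) * T) / (sigma * sqrt(T)) = 0.09674912
d2 = d1 - sigma * sqrt(T) = -0.15780932
exp(-rT) = 0.89762760; exp(-qT) = 1.00000000
C = S_0 * exp(-qT) * N(d1) - K * exp(-rT) * N(d2)
N(d1) = 0.53853719; N(d2) = 0.43730353
C = 25.9900 * 1.00000000 * 0.53853719 - 29.1800 * 0.89762760 * 0.43730353 = 2.5424

Answer: Price = 2.5424


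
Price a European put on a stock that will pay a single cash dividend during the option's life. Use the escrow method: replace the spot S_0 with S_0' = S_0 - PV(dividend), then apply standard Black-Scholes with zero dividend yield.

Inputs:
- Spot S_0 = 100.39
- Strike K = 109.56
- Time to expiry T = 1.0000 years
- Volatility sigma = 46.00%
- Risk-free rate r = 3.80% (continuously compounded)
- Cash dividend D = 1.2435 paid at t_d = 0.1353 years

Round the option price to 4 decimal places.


Answer: Price = 21.9375

Derivation:
PV(D) = D * exp(-r * t_d) = 1.2435 * 0.99487179 = 1.23712308
S_0' = S_0 - PV(D) = 100.3900 - 1.23712308 = 99.15287692
d1 = (ln(S_0'/K) + (r + sigma^2/2)*T) / (sigma*sqrt(T)) = 0.09563158
d2 = d1 - sigma*sqrt(T) = -0.36436842
exp(-rT) = 0.96271294
N(-d1) = 0.46190659; N(-d2) = 0.64220854
P = K * exp(-rT) * N(-d2) - S_0' * N(-d1) = 109.5600 * 0.96271294 * 0.64220854 - 99.15287692 * 0.46190659 = 21.9375


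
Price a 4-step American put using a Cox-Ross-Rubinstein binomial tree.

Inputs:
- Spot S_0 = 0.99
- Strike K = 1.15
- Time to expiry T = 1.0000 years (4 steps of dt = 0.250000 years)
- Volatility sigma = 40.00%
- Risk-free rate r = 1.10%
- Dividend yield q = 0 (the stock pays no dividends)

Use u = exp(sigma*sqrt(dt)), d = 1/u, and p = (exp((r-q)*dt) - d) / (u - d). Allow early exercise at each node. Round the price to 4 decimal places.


dt = T/N = 0.250000
u = exp(sigma*sqrt(dt)) = 1.221403; d = 1/u = 0.818731
p = (exp((r-q)*dt) - d) / (u - d) = 0.457005
Discount per step: exp(-r*dt) = 0.997254
Stock lattice S(k, i) with i counting down-moves:
  k=0: S(0,0) = 0.9900
  k=1: S(1,0) = 1.2092; S(1,1) = 0.8105
  k=2: S(2,0) = 1.4769; S(2,1) = 0.9900; S(2,2) = 0.6636
  k=3: S(3,0) = 1.8039; S(3,1) = 1.2092; S(3,2) = 0.8105; S(3,3) = 0.5433
  k=4: S(4,0) = 2.2033; S(4,1) = 1.4769; S(4,2) = 0.9900; S(4,3) = 0.6636; S(4,4) = 0.4448
Terminal payoffs V(N, i) = max(K - S_T, 0):
  V(4,0) = 0.000000; V(4,1) = 0.000000; V(4,2) = 0.160000; V(4,3) = 0.486383; V(4,4) = 0.705164
Backward induction: V(k, i) = exp(-r*dt) * [p * V(k+1, i) + (1-p) * V(k+1, i+1)]; then take max(V_cont, immediate exercise) for American.
  V(3,0) = exp(-r*dt) * [p*0.000000 + (1-p)*0.000000] = 0.000000; exercise = 0.000000; V(3,0) = max -> 0.000000
  V(3,1) = exp(-r*dt) * [p*0.000000 + (1-p)*0.160000] = 0.086641; exercise = 0.000000; V(3,1) = max -> 0.086641
  V(3,2) = exp(-r*dt) * [p*0.160000 + (1-p)*0.486383] = 0.336298; exercise = 0.339457; V(3,2) = max -> 0.339457
  V(3,3) = exp(-r*dt) * [p*0.486383 + (1-p)*0.705164] = 0.603518; exercise = 0.606676; V(3,3) = max -> 0.606676
  V(2,0) = exp(-r*dt) * [p*0.000000 + (1-p)*0.086641] = 0.046916; exercise = 0.000000; V(2,0) = max -> 0.046916
  V(2,1) = exp(-r*dt) * [p*0.086641 + (1-p)*0.339457] = 0.223304; exercise = 0.160000; V(2,1) = max -> 0.223304
  V(2,2) = exp(-r*dt) * [p*0.339457 + (1-p)*0.606676] = 0.483225; exercise = 0.486383; V(2,2) = max -> 0.486383
  V(1,0) = exp(-r*dt) * [p*0.046916 + (1-p)*0.223304] = 0.142302; exercise = 0.000000; V(1,0) = max -> 0.142302
  V(1,1) = exp(-r*dt) * [p*0.223304 + (1-p)*0.486383] = 0.365149; exercise = 0.339457; V(1,1) = max -> 0.365149
  V(0,0) = exp(-r*dt) * [p*0.142302 + (1-p)*0.365149] = 0.262584; exercise = 0.160000; V(0,0) = max -> 0.262584

Answer: Price = V(0,0) = 0.2626


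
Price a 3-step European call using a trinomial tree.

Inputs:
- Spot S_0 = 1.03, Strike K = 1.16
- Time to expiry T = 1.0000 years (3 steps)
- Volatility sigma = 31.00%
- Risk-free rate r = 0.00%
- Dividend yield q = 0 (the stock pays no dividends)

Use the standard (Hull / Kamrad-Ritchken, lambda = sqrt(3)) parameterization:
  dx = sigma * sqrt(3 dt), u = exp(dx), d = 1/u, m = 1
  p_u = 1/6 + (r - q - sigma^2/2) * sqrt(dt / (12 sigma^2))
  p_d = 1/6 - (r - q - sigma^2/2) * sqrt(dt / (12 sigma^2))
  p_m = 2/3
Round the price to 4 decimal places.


dt = T/N = 0.333333; dx = sigma*sqrt(3*dt) = 0.310000
u = exp(dx) = 1.363425; d = 1/u = 0.733447
p_u = 0.140833, p_m = 0.666667, p_d = 0.192500
Discount per step: exp(-r*dt) = 1.000000
Stock lattice S(k, j) with j the centered position index:
  k=0: S(0,+0) = 1.0300
  k=1: S(1,-1) = 0.7555; S(1,+0) = 1.0300; S(1,+1) = 1.4043
  k=2: S(2,-2) = 0.5541; S(2,-1) = 0.7555; S(2,+0) = 1.0300; S(2,+1) = 1.4043; S(2,+2) = 1.9147
  k=3: S(3,-3) = 0.4064; S(3,-2) = 0.5541; S(3,-1) = 0.7555; S(3,+0) = 1.0300; S(3,+1) = 1.4043; S(3,+2) = 1.9147; S(3,+3) = 2.6105
Terminal payoffs V(N, j) = max(S_T - K, 0):
  V(3,-3) = 0.000000; V(3,-2) = 0.000000; V(3,-1) = 0.000000; V(3,+0) = 0.000000; V(3,+1) = 0.244328; V(3,+2) = 0.754696; V(3,+3) = 1.450544
Backward induction: V(k, j) = exp(-r*dt) * [p_u * V(k+1, j+1) + p_m * V(k+1, j) + p_d * V(k+1, j-1)]
  V(2,-2) = exp(-r*dt) * [p_u*0.000000 + p_m*0.000000 + p_d*0.000000] = 0.000000
  V(2,-1) = exp(-r*dt) * [p_u*0.000000 + p_m*0.000000 + p_d*0.000000] = 0.000000
  V(2,+0) = exp(-r*dt) * [p_u*0.244328 + p_m*0.000000 + p_d*0.000000] = 0.034410
  V(2,+1) = exp(-r*dt) * [p_u*0.754696 + p_m*0.244328 + p_d*0.000000] = 0.269172
  V(2,+2) = exp(-r*dt) * [p_u*1.450544 + p_m*0.754696 + p_d*0.244328] = 0.754449
  V(1,-1) = exp(-r*dt) * [p_u*0.034410 + p_m*0.000000 + p_d*0.000000] = 0.004846
  V(1,+0) = exp(-r*dt) * [p_u*0.269172 + p_m*0.034410 + p_d*0.000000] = 0.060848
  V(1,+1) = exp(-r*dt) * [p_u*0.754449 + p_m*0.269172 + p_d*0.034410] = 0.292323
  V(0,+0) = exp(-r*dt) * [p_u*0.292323 + p_m*0.060848 + p_d*0.004846] = 0.082667

Answer: Price = V(0,0) = 0.0827


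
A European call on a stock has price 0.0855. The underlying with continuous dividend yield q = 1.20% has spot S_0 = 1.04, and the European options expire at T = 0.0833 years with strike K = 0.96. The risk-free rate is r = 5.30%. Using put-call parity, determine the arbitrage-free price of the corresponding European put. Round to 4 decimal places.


Answer: Put price = 0.0023

Derivation:
Put-call parity: C - P = S_0 * exp(-qT) - K * exp(-rT).
S_0 * exp(-qT) = 1.0400 * 0.99900090 = 1.03896094
K * exp(-rT) = 0.9600 * 0.99559483 = 0.95577104
P = C - S*exp(-qT) + K*exp(-rT)
P = 0.0855 - 1.03896094 + 0.95577104 = 0.0023


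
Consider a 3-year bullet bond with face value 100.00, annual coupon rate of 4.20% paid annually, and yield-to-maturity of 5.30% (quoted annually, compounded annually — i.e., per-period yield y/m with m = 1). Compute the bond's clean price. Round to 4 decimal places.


Answer: Price = 97.0212

Derivation:
Coupon per period c = face * coupon_rate / m = 4.200000
Periods per year m = 1; per-period yield y/m = 0.053000
Number of cashflows N = 3
Cashflows (t years, CF_t, discount factor 1/(1+y/m)^(m*t), PV):
  t = 1.0000: CF_t = 4.200000, DF = 0.949668, PV = 3.988604
  t = 2.0000: CF_t = 4.200000, DF = 0.901869, PV = 3.787848
  t = 3.0000: CF_t = 104.200000, DF = 0.856475, PV = 89.244735
Price P = sum_t PV_t = 97.021187


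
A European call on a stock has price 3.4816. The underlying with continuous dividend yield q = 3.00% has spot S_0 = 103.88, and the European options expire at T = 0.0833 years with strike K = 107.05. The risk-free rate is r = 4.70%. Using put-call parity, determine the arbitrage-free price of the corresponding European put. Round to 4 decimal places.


Answer: Put price = 6.4926

Derivation:
Put-call parity: C - P = S_0 * exp(-qT) - K * exp(-rT).
S_0 * exp(-qT) = 103.8800 * 0.99750412 = 103.62072798
K * exp(-rT) = 107.0500 * 0.99609255 = 106.63170791
P = C - S*exp(-qT) + K*exp(-rT)
P = 3.4816 - 103.62072798 + 106.63170791 = 6.4926


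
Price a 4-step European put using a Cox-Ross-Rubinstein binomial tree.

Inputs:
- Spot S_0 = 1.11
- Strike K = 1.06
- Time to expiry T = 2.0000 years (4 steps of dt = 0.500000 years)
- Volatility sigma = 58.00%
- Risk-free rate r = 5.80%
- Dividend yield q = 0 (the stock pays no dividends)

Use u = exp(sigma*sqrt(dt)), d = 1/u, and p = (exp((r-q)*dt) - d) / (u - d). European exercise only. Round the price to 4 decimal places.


Answer: Price = V(0,0) = 0.2376

Derivation:
dt = T/N = 0.500000
u = exp(sigma*sqrt(dt)) = 1.507002; d = 1/u = 0.663569
p = (exp((r-q)*dt) - d) / (u - d) = 0.433770
Discount per step: exp(-r*dt) = 0.971416
Stock lattice S(k, i) with i counting down-moves:
  k=0: S(0,0) = 1.1100
  k=1: S(1,0) = 1.6728; S(1,1) = 0.7366
  k=2: S(2,0) = 2.5209; S(2,1) = 1.1100; S(2,2) = 0.4888
  k=3: S(3,0) = 3.7990; S(3,1) = 1.6728; S(3,2) = 0.7366; S(3,3) = 0.3243
  k=4: S(4,0) = 5.7250; S(4,1) = 2.5209; S(4,2) = 1.1100; S(4,3) = 0.4888; S(4,4) = 0.2152
Terminal payoffs V(N, i) = max(K - S_T, 0):
  V(4,0) = 0.000000; V(4,1) = 0.000000; V(4,2) = 0.000000; V(4,3) = 0.571240; V(4,4) = 0.844787
Backward induction: V(k, i) = exp(-r*dt) * [p * V(k+1, i) + (1-p) * V(k+1, i+1)].
  V(3,0) = exp(-r*dt) * [p*0.000000 + (1-p)*0.000000] = 0.000000
  V(3,1) = exp(-r*dt) * [p*0.000000 + (1-p)*0.000000] = 0.000000
  V(3,2) = exp(-r*dt) * [p*0.000000 + (1-p)*0.571240] = 0.314208
  V(3,3) = exp(-r*dt) * [p*0.571240 + (1-p)*0.844787] = 0.705375
  V(2,0) = exp(-r*dt) * [p*0.000000 + (1-p)*0.000000] = 0.000000
  V(2,1) = exp(-r*dt) * [p*0.000000 + (1-p)*0.314208] = 0.172829
  V(2,2) = exp(-r*dt) * [p*0.314208 + (1-p)*0.705375] = 0.520387
  V(1,0) = exp(-r*dt) * [p*0.000000 + (1-p)*0.172829] = 0.095064
  V(1,1) = exp(-r*dt) * [p*0.172829 + (1-p)*0.520387] = 0.359061
  V(0,0) = exp(-r*dt) * [p*0.095064 + (1-p)*0.359061] = 0.237557


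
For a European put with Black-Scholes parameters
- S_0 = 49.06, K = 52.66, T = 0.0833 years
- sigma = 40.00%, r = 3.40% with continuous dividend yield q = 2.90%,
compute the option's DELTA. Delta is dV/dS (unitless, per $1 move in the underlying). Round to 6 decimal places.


d1 = -0.5520423977; d2 = -0.6674893552
phi(d1) = 0.3425581216; exp(-qT) = 0.9975872155; exp(-rT) = 0.9971718069
N(-d1) = 0.7095403472
Delta = -exp(-qT) * N(-d1) = -0.9975872155 * 0.7095403472 = -0.707828

Answer: Delta = -0.707828


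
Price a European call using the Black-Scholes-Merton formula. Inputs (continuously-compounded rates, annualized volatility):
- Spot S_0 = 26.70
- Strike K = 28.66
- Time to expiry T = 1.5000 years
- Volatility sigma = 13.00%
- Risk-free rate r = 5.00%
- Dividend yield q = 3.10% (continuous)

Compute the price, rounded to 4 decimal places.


Answer: Price = 1.1590

Derivation:
d1 = (ln(S/K) + (r - q + 0.5*sigma^2) * T) / (sigma * sqrt(T)) = -0.18631106
d2 = d1 - sigma * sqrt(T) = -0.34552789
exp(-rT) = 0.92774349; exp(-qT) = 0.95456456
C = S_0 * exp(-qT) * N(d1) - K * exp(-rT) * N(d2)
N(d1) = 0.42610042; N(d2) = 0.36484877
C = 26.7000 * 0.95456456 * 0.42610042 - 28.6600 * 0.92774349 * 0.36484877 = 1.1590


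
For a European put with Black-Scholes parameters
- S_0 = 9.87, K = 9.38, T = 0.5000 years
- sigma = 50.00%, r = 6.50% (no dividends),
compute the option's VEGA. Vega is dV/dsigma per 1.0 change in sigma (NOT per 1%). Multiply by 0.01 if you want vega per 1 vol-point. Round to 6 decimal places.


d1 = 0.4127243418; d2 = 0.0591709512
phi(d1) = 0.3663708437; exp(-qT) = 1.0000000000; exp(-rT) = 0.9680224498
Vega = S * exp(-qT) * phi(d1) * sqrt(T) = 9.8700 * 1.0000000000 * 0.3663708437 * 0.7071067812 = 2.556955

Answer: Vega = 2.556955


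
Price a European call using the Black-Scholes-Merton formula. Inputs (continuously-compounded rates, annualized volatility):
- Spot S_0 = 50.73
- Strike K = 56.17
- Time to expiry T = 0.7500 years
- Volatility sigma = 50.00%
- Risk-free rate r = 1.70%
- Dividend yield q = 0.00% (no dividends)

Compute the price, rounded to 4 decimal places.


d1 = (ln(S/K) + (r - q + 0.5*sigma^2) * T) / (sigma * sqrt(T)) = 0.01070325
d2 = d1 - sigma * sqrt(T) = -0.42230945
exp(-rT) = 0.98733094; exp(-qT) = 1.00000000
C = S_0 * exp(-qT) * N(d1) - K * exp(-rT) * N(d2)
N(d1) = 0.50426990; N(d2) = 0.33639958
C = 50.7300 * 1.00000000 * 0.50426990 - 56.1700 * 0.98733094 * 0.33639958 = 6.9254

Answer: Price = 6.9254


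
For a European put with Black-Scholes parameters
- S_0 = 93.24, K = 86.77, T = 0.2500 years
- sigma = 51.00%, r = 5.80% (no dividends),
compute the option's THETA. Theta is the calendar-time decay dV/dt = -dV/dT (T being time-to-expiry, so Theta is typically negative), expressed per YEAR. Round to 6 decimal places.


d1 = 0.4663857818; d2 = 0.2113857818
phi(d1) = 0.3578303162; exp(-qT) = 1.0000000000; exp(-rT) = 0.9856046187
Theta = -S*exp(-qT)*phi(d1)*sigma/(2*sqrt(T)) + r*K*exp(-rT)*N(-d2) - q*S*exp(-qT)*N(-d1)
N(-d1) = 0.3204696934; N(-d2) = 0.4162931253; sqrt(T) = 0.5000000000
Term 1 = -93.2400 * 1.0000000000 * 0.3578303162 * 0.5100 / (2 * 0.5000000000) = -17.0156903281
Term 2 = 0.0580 * 86.7700 * 0.9856046187 * 0.4162931253 = 2.0649025471
Term 3 = 0 (no dividend yield, q = 0)
Theta = -17.0156903281 + (2.0649025471) + (0.0000000000) = -14.950788

Answer: Theta = -14.950788


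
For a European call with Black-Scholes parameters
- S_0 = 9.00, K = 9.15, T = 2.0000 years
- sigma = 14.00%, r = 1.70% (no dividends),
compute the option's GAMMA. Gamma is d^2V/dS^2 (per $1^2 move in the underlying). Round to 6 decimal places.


d1 = 0.1872352998; d2 = -0.0107545989
phi(d1) = 0.3920103400; exp(-qT) = 1.0000000000; exp(-rT) = 0.9665715046
Gamma = exp(-qT) * phi(d1) / (S * sigma * sqrt(T)) = 1.0000000000 * 0.3920103400 / (9.0000 * 0.1400 * 1.4142135624) = 0.219995

Answer: Gamma = 0.219995


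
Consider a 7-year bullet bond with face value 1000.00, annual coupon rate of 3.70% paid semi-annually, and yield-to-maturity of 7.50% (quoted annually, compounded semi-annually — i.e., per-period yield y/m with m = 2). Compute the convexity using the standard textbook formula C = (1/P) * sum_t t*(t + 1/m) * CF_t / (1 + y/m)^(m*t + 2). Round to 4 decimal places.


Answer: Convexity = 40.6923

Derivation:
Coupon per period c = face * coupon_rate / m = 18.500000
Periods per year m = 2; per-period yield y/m = 0.037500
Number of cashflows N = 14
Cashflows (t years, CF_t, discount factor 1/(1+y/m)^(m*t), PV):
  t = 0.5000: CF_t = 18.500000, DF = 0.963855, PV = 17.831325
  t = 1.0000: CF_t = 18.500000, DF = 0.929017, PV = 17.186820
  t = 1.5000: CF_t = 18.500000, DF = 0.895438, PV = 16.565609
  t = 2.0000: CF_t = 18.500000, DF = 0.863073, PV = 15.966852
  t = 2.5000: CF_t = 18.500000, DF = 0.831878, PV = 15.389737
  t = 3.0000: CF_t = 18.500000, DF = 0.801810, PV = 14.833482
  t = 3.5000: CF_t = 18.500000, DF = 0.772829, PV = 14.297332
  t = 4.0000: CF_t = 18.500000, DF = 0.744895, PV = 13.780561
  t = 4.5000: CF_t = 18.500000, DF = 0.717971, PV = 13.282468
  t = 5.0000: CF_t = 18.500000, DF = 0.692020, PV = 12.802379
  t = 5.5000: CF_t = 18.500000, DF = 0.667008, PV = 12.339642
  t = 6.0000: CF_t = 18.500000, DF = 0.642899, PV = 11.893631
  t = 6.5000: CF_t = 18.500000, DF = 0.619662, PV = 11.463741
  t = 7.0000: CF_t = 1018.500000, DF = 0.597264, PV = 608.313645
Price P = sum_t PV_t = 795.947223
Convexity numerator sum_t t*(t + 1/m) * CF_t / (1+y/m)^(m*t + 2):
  t = 0.5000: term = 8.282805
  t = 1.0000: term = 23.950278
  t = 1.5000: term = 46.169211
  t = 2.0000: term = 74.167408
  t = 2.5000: term = 107.229987
  t = 3.0000: term = 144.695886
  t = 3.5000: term = 185.954553
  t = 4.0000: term = 230.442819
  t = 4.5000: term = 277.641951
  t = 5.0000: term = 327.074855
  t = 5.5000: term = 378.303447
  t = 6.0000: term = 430.926161
  t = 6.5000: term = 484.575602
  t = 7.0000: term = 29669.528904
Convexity = (1/P) * sum = 32388.943867 / 795.947223 = 40.692326


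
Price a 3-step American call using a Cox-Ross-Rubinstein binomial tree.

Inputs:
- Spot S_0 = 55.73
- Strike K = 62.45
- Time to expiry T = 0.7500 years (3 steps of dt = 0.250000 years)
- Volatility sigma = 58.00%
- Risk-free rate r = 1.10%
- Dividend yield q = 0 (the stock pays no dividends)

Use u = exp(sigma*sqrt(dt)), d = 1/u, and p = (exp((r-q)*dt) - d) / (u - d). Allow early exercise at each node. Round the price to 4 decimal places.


dt = T/N = 0.250000
u = exp(sigma*sqrt(dt)) = 1.336427; d = 1/u = 0.748264
p = (exp((r-q)*dt) - d) / (u - d) = 0.432686
Discount per step: exp(-r*dt) = 0.997254
Stock lattice S(k, i) with i counting down-moves:
  k=0: S(0,0) = 55.7300
  k=1: S(1,0) = 74.4791; S(1,1) = 41.7007
  k=2: S(2,0) = 99.5359; S(2,1) = 55.7300; S(2,2) = 31.2031
  k=3: S(3,0) = 133.0225; S(3,1) = 74.4791; S(3,2) = 41.7007; S(3,3) = 23.3482
Terminal payoffs V(N, i) = max(S_T - K, 0):
  V(3,0) = 70.572542; V(3,1) = 12.029104; V(3,2) = 0.000000; V(3,3) = 0.000000
Backward induction: V(k, i) = exp(-r*dt) * [p * V(k+1, i) + (1-p) * V(k+1, i+1)]; then take max(V_cont, immediate exercise) for American.
  V(2,0) = exp(-r*dt) * [p*70.572542 + (1-p)*12.029104] = 37.257423; exercise = 37.085922; V(2,0) = max -> 37.257423
  V(2,1) = exp(-r*dt) * [p*12.029104 + (1-p)*0.000000] = 5.190530; exercise = 0.000000; V(2,1) = max -> 5.190530
  V(2,2) = exp(-r*dt) * [p*0.000000 + (1-p)*0.000000] = 0.000000; exercise = 0.000000; V(2,2) = max -> 0.000000
  V(1,0) = exp(-r*dt) * [p*37.257423 + (1-p)*5.190530] = 19.013064; exercise = 12.029104; V(1,0) = max -> 19.013064
  V(1,1) = exp(-r*dt) * [p*5.190530 + (1-p)*0.000000] = 2.239701; exercise = 0.000000; V(1,1) = max -> 2.239701
  V(0,0) = exp(-r*dt) * [p*19.013064 + (1-p)*2.239701] = 9.471216; exercise = 0.000000; V(0,0) = max -> 9.471216

Answer: Price = V(0,0) = 9.4712


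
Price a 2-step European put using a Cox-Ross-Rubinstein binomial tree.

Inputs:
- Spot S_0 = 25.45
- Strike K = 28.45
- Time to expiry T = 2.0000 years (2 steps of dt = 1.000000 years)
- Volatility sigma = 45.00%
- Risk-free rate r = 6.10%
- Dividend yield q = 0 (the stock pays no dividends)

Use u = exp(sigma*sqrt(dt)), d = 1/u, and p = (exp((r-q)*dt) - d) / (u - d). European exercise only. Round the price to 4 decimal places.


dt = T/N = 1.000000
u = exp(sigma*sqrt(dt)) = 1.568312; d = 1/u = 0.637628
p = (exp((r-q)*dt) - d) / (u - d) = 0.456944
Discount per step: exp(-r*dt) = 0.940823
Stock lattice S(k, i) with i counting down-moves:
  k=0: S(0,0) = 25.4500
  k=1: S(1,0) = 39.9135; S(1,1) = 16.2276
  k=2: S(2,0) = 62.5969; S(2,1) = 25.4500; S(2,2) = 10.3472
Terminal payoffs V(N, i) = max(K - S_T, 0):
  V(2,0) = 0.000000; V(2,1) = 3.000000; V(2,2) = 18.102802
Backward induction: V(k, i) = exp(-r*dt) * [p * V(k+1, i) + (1-p) * V(k+1, i+1)].
  V(1,0) = exp(-r*dt) * [p*0.000000 + (1-p)*3.000000] = 1.532758
  V(1,1) = exp(-r*dt) * [p*3.000000 + (1-p)*18.102802] = 10.538785
  V(0,0) = exp(-r*dt) * [p*1.532758 + (1-p)*10.538785] = 6.043408

Answer: Price = V(0,0) = 6.0434


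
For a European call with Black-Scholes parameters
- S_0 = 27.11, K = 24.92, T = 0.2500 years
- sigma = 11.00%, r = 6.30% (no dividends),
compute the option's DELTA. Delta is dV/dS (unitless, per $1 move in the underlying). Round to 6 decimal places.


d1 = 1.8453539926; d2 = 1.7903539926
phi(d1) = 0.0726861652; exp(-qT) = 1.0000000000; exp(-rT) = 0.9843733826
N(d1) = 0.9675069695
Delta = exp(-qT) * N(d1) = 1.0000000000 * 0.9675069695 = 0.967507

Answer: Delta = 0.967507


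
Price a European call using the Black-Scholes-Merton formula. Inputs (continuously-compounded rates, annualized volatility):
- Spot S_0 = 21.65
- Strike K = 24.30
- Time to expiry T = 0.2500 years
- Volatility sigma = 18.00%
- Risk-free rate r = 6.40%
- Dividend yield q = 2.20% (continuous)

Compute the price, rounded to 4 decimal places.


Answer: Price = 0.1226

Derivation:
d1 = (ln(S/K) + (r - q + 0.5*sigma^2) * T) / (sigma * sqrt(T)) = -1.12134329
d2 = d1 - sigma * sqrt(T) = -1.21134329
exp(-rT) = 0.98412732; exp(-qT) = 0.99451510
C = S_0 * exp(-qT) * N(d1) - K * exp(-rT) * N(d2)
N(d1) = 0.13107088; N(d2) = 0.11288193
C = 21.6500 * 0.99451510 * 0.13107088 - 24.3000 * 0.98412732 * 0.11288193 = 0.1226


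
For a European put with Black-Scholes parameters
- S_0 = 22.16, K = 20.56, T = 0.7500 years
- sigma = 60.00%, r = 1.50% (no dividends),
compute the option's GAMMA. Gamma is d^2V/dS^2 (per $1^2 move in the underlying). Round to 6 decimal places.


Answer: Gamma = 0.031645

Derivation:
d1 = 0.4256830888; d2 = -0.0939321535
phi(d1) = 0.3643859834; exp(-qT) = 1.0000000000; exp(-rT) = 0.9888130446
Gamma = exp(-qT) * phi(d1) / (S * sigma * sqrt(T)) = 1.0000000000 * 0.3643859834 / (22.1600 * 0.6000 * 0.8660254038) = 0.031645


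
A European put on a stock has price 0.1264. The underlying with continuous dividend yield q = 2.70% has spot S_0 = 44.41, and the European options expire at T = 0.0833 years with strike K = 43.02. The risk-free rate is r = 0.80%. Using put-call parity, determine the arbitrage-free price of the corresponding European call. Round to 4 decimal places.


Put-call parity: C - P = S_0 * exp(-qT) - K * exp(-rT).
S_0 * exp(-qT) = 44.4100 * 0.99775343 = 44.31022971
K * exp(-rT) = 43.0200 * 0.99933382 = 42.99134102
C = P + S*exp(-qT) - K*exp(-rT)
C = 0.1264 + 44.31022971 - 42.99134102 = 1.4453

Answer: Call price = 1.4453


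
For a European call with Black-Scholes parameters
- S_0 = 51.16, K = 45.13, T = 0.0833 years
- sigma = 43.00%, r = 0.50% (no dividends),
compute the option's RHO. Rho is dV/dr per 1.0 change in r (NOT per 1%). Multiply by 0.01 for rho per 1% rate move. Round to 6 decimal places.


d1 = 1.0759262894; d2 = 0.9518208101
phi(d1) = 0.2236333892; exp(-qT) = 1.0000000000; exp(-rT) = 0.9995835867
N(d2) = 0.8294060669
Rho = K*T*exp(-rT)*N(d2) = 45.1300 * 0.0833 * 0.9995835867 * 0.8294060669 = 3.116712

Answer: Rho = 3.116712


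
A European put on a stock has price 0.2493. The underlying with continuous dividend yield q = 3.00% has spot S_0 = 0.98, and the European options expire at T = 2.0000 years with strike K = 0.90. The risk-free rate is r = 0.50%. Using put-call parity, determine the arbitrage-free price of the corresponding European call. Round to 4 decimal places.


Answer: Call price = 0.2812

Derivation:
Put-call parity: C - P = S_0 * exp(-qT) - K * exp(-rT).
S_0 * exp(-qT) = 0.9800 * 0.94176453 = 0.92292924
K * exp(-rT) = 0.9000 * 0.99004983 = 0.89104485
C = P + S*exp(-qT) - K*exp(-rT)
C = 0.2493 + 0.92292924 - 0.89104485 = 0.2812


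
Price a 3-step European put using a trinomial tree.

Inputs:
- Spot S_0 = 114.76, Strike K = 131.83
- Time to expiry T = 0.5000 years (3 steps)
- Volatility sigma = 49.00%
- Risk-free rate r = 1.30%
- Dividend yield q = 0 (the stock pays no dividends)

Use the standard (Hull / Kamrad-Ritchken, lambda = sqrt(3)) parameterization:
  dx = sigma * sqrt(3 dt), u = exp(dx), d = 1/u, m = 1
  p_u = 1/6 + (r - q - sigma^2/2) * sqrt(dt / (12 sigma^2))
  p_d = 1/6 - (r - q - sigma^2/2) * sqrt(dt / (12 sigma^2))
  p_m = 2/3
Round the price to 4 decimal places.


dt = T/N = 0.166667; dx = sigma*sqrt(3*dt) = 0.346482
u = exp(dx) = 1.414084; d = 1/u = 0.707171
p_u = 0.140920, p_m = 0.666667, p_d = 0.192414
Discount per step: exp(-r*dt) = 0.997836
Stock lattice S(k, j) with j the centered position index:
  k=0: S(0,+0) = 114.7600
  k=1: S(1,-1) = 81.1550; S(1,+0) = 114.7600; S(1,+1) = 162.2803
  k=2: S(2,-2) = 57.3905; S(2,-1) = 81.1550; S(2,+0) = 114.7600; S(2,+1) = 162.2803; S(2,+2) = 229.4781
  k=3: S(3,-3) = 40.5849; S(3,-2) = 57.3905; S(3,-1) = 81.1550; S(3,+0) = 114.7600; S(3,+1) = 162.2803; S(3,+2) = 229.4781; S(3,+3) = 324.5014
Terminal payoffs V(N, j) = max(K - S_T, 0):
  V(3,-3) = 91.245102; V(3,-2) = 74.439525; V(3,-1) = 50.675019; V(3,+0) = 17.070000; V(3,+1) = 0.000000; V(3,+2) = 0.000000; V(3,+3) = 0.000000
Backward induction: V(k, j) = exp(-r*dt) * [p_u * V(k+1, j+1) + p_m * V(k+1, j) + p_d * V(k+1, j-1)]
  V(2,-2) = exp(-r*dt) * [p_u*50.675019 + p_m*74.439525 + p_d*91.245102] = 74.163395
  V(2,-1) = exp(-r*dt) * [p_u*17.070000 + p_m*50.675019 + p_d*74.439525] = 50.402695
  V(2,+0) = exp(-r*dt) * [p_u*0.000000 + p_m*17.070000 + p_d*50.675019] = 21.084826
  V(2,+1) = exp(-r*dt) * [p_u*0.000000 + p_m*0.000000 + p_d*17.070000] = 3.277390
  V(2,+2) = exp(-r*dt) * [p_u*0.000000 + p_m*0.000000 + p_d*0.000000] = 0.000000
  V(1,-1) = exp(-r*dt) * [p_u*21.084826 + p_m*50.402695 + p_d*74.163395] = 50.733066
  V(1,+0) = exp(-r*dt) * [p_u*3.277390 + p_m*21.084826 + p_d*50.402695] = 24.164148
  V(1,+1) = exp(-r*dt) * [p_u*0.000000 + p_m*3.277390 + p_d*21.084826] = 6.228423
  V(0,+0) = exp(-r*dt) * [p_u*6.228423 + p_m*24.164148 + p_d*50.733066] = 26.690975

Answer: Price = V(0,0) = 26.6910


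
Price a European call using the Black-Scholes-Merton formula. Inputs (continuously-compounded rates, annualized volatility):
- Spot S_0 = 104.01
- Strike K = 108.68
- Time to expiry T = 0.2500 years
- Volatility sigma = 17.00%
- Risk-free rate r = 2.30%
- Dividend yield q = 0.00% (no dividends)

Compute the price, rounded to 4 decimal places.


Answer: Price = 1.9273

Derivation:
d1 = (ln(S/K) + (r - q + 0.5*sigma^2) * T) / (sigma * sqrt(T)) = -0.40656748
d2 = d1 - sigma * sqrt(T) = -0.49156748
exp(-rT) = 0.99426650; exp(-qT) = 1.00000000
C = S_0 * exp(-qT) * N(d1) - K * exp(-rT) * N(d2)
N(d1) = 0.34216284; N(d2) = 0.31151257
C = 104.0100 * 1.00000000 * 0.34216284 - 108.6800 * 0.99426650 * 0.31151257 = 1.9273


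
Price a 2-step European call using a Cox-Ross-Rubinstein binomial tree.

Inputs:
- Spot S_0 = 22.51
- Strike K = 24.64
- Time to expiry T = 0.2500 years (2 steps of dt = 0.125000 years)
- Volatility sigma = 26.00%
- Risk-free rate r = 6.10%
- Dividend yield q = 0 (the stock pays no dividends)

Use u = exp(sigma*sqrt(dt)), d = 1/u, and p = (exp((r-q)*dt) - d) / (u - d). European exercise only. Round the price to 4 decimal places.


Answer: Price = V(0,0) = 0.6392

Derivation:
dt = T/N = 0.125000
u = exp(sigma*sqrt(dt)) = 1.096281; d = 1/u = 0.912175
p = (exp((r-q)*dt) - d) / (u - d) = 0.518610
Discount per step: exp(-r*dt) = 0.992404
Stock lattice S(k, i) with i counting down-moves:
  k=0: S(0,0) = 22.5100
  k=1: S(1,0) = 24.6773; S(1,1) = 20.5330
  k=2: S(2,0) = 27.0533; S(2,1) = 22.5100; S(2,2) = 18.7297
Terminal payoffs V(N, i) = max(S_T - K, 0):
  V(2,0) = 2.413257; V(2,1) = 0.000000; V(2,2) = 0.000000
Backward induction: V(k, i) = exp(-r*dt) * [p * V(k+1, i) + (1-p) * V(k+1, i+1)].
  V(1,0) = exp(-r*dt) * [p*2.413257 + (1-p)*0.000000] = 1.242032
  V(1,1) = exp(-r*dt) * [p*0.000000 + (1-p)*0.000000] = 0.000000
  V(0,0) = exp(-r*dt) * [p*1.242032 + (1-p)*0.000000] = 0.639237


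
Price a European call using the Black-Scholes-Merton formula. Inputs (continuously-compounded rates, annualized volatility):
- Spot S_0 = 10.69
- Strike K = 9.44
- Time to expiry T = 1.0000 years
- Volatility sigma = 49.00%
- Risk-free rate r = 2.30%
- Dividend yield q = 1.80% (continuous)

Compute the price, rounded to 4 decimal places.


d1 = (ln(S/K) + (r - q + 0.5*sigma^2) * T) / (sigma * sqrt(T)) = 0.50898519
d2 = d1 - sigma * sqrt(T) = 0.01898519
exp(-rT) = 0.97726248; exp(-qT) = 0.98216103
C = S_0 * exp(-qT) * N(d1) - K * exp(-rT) * N(d2)
N(d1) = 0.69461870; N(d2) = 0.50757354
C = 10.6900 * 0.98216103 * 0.69461870 - 9.4400 * 0.97726248 * 0.50757354 = 2.6105

Answer: Price = 2.6105


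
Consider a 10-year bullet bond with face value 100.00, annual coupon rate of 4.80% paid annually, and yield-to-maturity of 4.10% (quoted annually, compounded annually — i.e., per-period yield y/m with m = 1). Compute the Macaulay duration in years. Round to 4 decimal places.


Answer: Macaulay duration = 8.2287 years

Derivation:
Coupon per period c = face * coupon_rate / m = 4.800000
Periods per year m = 1; per-period yield y/m = 0.041000
Number of cashflows N = 10
Cashflows (t years, CF_t, discount factor 1/(1+y/m)^(m*t), PV):
  t = 1.0000: CF_t = 4.800000, DF = 0.960615, PV = 4.610951
  t = 2.0000: CF_t = 4.800000, DF = 0.922781, PV = 4.429348
  t = 3.0000: CF_t = 4.800000, DF = 0.886437, PV = 4.254897
  t = 4.0000: CF_t = 4.800000, DF = 0.851524, PV = 4.087317
  t = 5.0000: CF_t = 4.800000, DF = 0.817987, PV = 3.926337
  t = 6.0000: CF_t = 4.800000, DF = 0.785770, PV = 3.771698
  t = 7.0000: CF_t = 4.800000, DF = 0.754823, PV = 3.623148
  t = 8.0000: CF_t = 4.800000, DF = 0.725094, PV = 3.480450
  t = 9.0000: CF_t = 4.800000, DF = 0.696536, PV = 3.343372
  t = 10.0000: CF_t = 104.800000, DF = 0.669103, PV = 70.121950
Price P = sum_t PV_t = 105.649468
Macaulay numerator sum_t t * PV_t:
  t * PV_t at t = 1.0000: 4.610951
  t * PV_t at t = 2.0000: 8.858696
  t * PV_t at t = 3.0000: 12.764691
  t * PV_t at t = 4.0000: 16.349268
  t * PV_t at t = 5.0000: 19.631686
  t * PV_t at t = 6.0000: 22.630185
  t * PV_t at t = 7.0000: 25.362039
  t * PV_t at t = 8.0000: 27.843600
  t * PV_t at t = 9.0000: 30.090346
  t * PV_t at t = 10.0000: 701.219505
Macaulay duration D = (sum_t t * PV_t) / P = 869.360966 / 105.649468 = 8.228730


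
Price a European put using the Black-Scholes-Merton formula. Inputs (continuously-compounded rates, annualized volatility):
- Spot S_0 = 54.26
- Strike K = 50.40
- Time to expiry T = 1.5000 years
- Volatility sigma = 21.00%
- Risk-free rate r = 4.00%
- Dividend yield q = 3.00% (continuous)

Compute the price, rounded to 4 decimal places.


d1 = (ln(S/K) + (r - q + 0.5*sigma^2) * T) / (sigma * sqrt(T)) = 0.47384458
d2 = d1 - sigma * sqrt(T) = 0.21664816
exp(-rT) = 0.94176453; exp(-qT) = 0.95599748
P = K * exp(-rT) * N(-d2) - S_0 * exp(-qT) * N(-d1)
N(-d1) = 0.31780537; N(-d2) = 0.41424127
P = 50.4000 * 0.94176453 * 0.41424127 - 54.2600 * 0.95599748 * 0.31780537 = 3.1766

Answer: Price = 3.1766


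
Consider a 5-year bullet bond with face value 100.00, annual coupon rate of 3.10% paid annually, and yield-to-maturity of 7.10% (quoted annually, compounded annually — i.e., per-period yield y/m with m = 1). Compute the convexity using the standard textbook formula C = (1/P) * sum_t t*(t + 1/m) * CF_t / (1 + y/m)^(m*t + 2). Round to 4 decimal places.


Coupon per period c = face * coupon_rate / m = 3.100000
Periods per year m = 1; per-period yield y/m = 0.071000
Number of cashflows N = 5
Cashflows (t years, CF_t, discount factor 1/(1+y/m)^(m*t), PV):
  t = 1.0000: CF_t = 3.100000, DF = 0.933707, PV = 2.894491
  t = 2.0000: CF_t = 3.100000, DF = 0.871808, PV = 2.702606
  t = 3.0000: CF_t = 3.100000, DF = 0.814013, PV = 2.523442
  t = 4.0000: CF_t = 3.100000, DF = 0.760050, PV = 2.356155
  t = 5.0000: CF_t = 103.100000, DF = 0.709664, PV = 73.166337
Price P = sum_t PV_t = 83.643030
Convexity numerator sum_t t*(t + 1/m) * CF_t / (1+y/m)^(m*t + 2):
  t = 1.0000: term = 5.046883
  t = 2.0000: term = 14.136928
  t = 3.0000: term = 26.399493
  t = 4.0000: term = 41.082311
  t = 5.0000: term = 1913.610848
Convexity = (1/P) * sum = 2000.276463 / 83.643030 = 23.914443

Answer: Convexity = 23.9144
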